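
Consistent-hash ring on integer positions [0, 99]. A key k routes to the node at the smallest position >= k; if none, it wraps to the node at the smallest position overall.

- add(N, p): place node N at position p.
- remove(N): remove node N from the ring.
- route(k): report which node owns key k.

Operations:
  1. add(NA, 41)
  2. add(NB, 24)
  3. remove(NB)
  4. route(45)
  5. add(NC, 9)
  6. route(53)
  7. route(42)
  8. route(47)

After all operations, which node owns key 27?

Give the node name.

Op 1: add NA@41 -> ring=[41:NA]
Op 2: add NB@24 -> ring=[24:NB,41:NA]
Op 3: remove NB -> ring=[41:NA]
Op 4: route key 45: none >= 45, wrap to smallest pos 41 -> NA
Op 5: add NC@9 -> ring=[9:NC,41:NA]
Op 6: route key 53: none >= 53, wrap to smallest pos 9 -> NC
Op 7: route key 42: none >= 42, wrap to smallest pos 9 -> NC
Op 8: route key 47: none >= 47, wrap to smallest pos 9 -> NC
Final route key 27: smallest pos >= 27 is 41 -> NA

Answer: NA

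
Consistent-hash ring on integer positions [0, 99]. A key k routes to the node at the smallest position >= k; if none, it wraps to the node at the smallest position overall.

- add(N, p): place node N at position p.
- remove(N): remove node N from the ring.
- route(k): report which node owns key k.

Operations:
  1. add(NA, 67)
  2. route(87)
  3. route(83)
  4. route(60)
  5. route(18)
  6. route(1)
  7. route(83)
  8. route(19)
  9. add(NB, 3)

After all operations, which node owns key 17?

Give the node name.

Answer: NA

Derivation:
Op 1: add NA@67 -> ring=[67:NA]
Op 2: route key 87: none >= 87, wrap to smallest pos 67 -> NA
Op 3: route key 83: none >= 83, wrap to smallest pos 67 -> NA
Op 4: route key 60: smallest pos >= 60 is 67 -> NA
Op 5: route key 18: smallest pos >= 18 is 67 -> NA
Op 6: route key 1: smallest pos >= 1 is 67 -> NA
Op 7: route key 83: none >= 83, wrap to smallest pos 67 -> NA
Op 8: route key 19: smallest pos >= 19 is 67 -> NA
Op 9: add NB@3 -> ring=[3:NB,67:NA]
Final route key 17: smallest pos >= 17 is 67 -> NA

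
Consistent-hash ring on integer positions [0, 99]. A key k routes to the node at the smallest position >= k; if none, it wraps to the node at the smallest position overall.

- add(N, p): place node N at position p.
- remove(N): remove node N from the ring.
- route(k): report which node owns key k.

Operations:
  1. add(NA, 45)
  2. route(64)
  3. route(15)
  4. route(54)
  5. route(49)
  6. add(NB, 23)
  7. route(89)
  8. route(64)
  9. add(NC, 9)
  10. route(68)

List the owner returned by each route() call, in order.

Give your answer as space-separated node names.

Answer: NA NA NA NA NB NB NC

Derivation:
Op 1: add NA@45 -> ring=[45:NA]
Op 2: route key 64: none >= 64, wrap to smallest pos 45 -> NA
Op 3: route key 15: smallest pos >= 15 is 45 -> NA
Op 4: route key 54: none >= 54, wrap to smallest pos 45 -> NA
Op 5: route key 49: none >= 49, wrap to smallest pos 45 -> NA
Op 6: add NB@23 -> ring=[23:NB,45:NA]
Op 7: route key 89: none >= 89, wrap to smallest pos 23 -> NB
Op 8: route key 64: none >= 64, wrap to smallest pos 23 -> NB
Op 9: add NC@9 -> ring=[9:NC,23:NB,45:NA]
Op 10: route key 68: none >= 68, wrap to smallest pos 9 -> NC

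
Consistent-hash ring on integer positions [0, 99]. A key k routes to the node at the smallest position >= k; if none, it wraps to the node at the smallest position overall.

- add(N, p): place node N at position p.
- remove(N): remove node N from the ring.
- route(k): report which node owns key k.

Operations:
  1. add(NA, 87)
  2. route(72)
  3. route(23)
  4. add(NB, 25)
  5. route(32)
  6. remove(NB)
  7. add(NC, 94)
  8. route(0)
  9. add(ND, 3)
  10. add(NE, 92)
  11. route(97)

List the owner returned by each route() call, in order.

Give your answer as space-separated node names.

Op 1: add NA@87 -> ring=[87:NA]
Op 2: route key 72: smallest pos >= 72 is 87 -> NA
Op 3: route key 23: smallest pos >= 23 is 87 -> NA
Op 4: add NB@25 -> ring=[25:NB,87:NA]
Op 5: route key 32: smallest pos >= 32 is 87 -> NA
Op 6: remove NB -> ring=[87:NA]
Op 7: add NC@94 -> ring=[87:NA,94:NC]
Op 8: route key 0: smallest pos >= 0 is 87 -> NA
Op 9: add ND@3 -> ring=[3:ND,87:NA,94:NC]
Op 10: add NE@92 -> ring=[3:ND,87:NA,92:NE,94:NC]
Op 11: route key 97: none >= 97, wrap to smallest pos 3 -> ND

Answer: NA NA NA NA ND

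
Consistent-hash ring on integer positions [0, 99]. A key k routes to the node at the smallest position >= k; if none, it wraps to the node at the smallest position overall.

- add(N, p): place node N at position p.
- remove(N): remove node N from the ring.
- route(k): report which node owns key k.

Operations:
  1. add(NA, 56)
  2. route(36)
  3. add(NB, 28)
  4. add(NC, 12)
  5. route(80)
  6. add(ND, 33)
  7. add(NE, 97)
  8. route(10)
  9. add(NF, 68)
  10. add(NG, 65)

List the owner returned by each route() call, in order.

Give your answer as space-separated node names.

Op 1: add NA@56 -> ring=[56:NA]
Op 2: route key 36: smallest pos >= 36 is 56 -> NA
Op 3: add NB@28 -> ring=[28:NB,56:NA]
Op 4: add NC@12 -> ring=[12:NC,28:NB,56:NA]
Op 5: route key 80: none >= 80, wrap to smallest pos 12 -> NC
Op 6: add ND@33 -> ring=[12:NC,28:NB,33:ND,56:NA]
Op 7: add NE@97 -> ring=[12:NC,28:NB,33:ND,56:NA,97:NE]
Op 8: route key 10: smallest pos >= 10 is 12 -> NC
Op 9: add NF@68 -> ring=[12:NC,28:NB,33:ND,56:NA,68:NF,97:NE]
Op 10: add NG@65 -> ring=[12:NC,28:NB,33:ND,56:NA,65:NG,68:NF,97:NE]

Answer: NA NC NC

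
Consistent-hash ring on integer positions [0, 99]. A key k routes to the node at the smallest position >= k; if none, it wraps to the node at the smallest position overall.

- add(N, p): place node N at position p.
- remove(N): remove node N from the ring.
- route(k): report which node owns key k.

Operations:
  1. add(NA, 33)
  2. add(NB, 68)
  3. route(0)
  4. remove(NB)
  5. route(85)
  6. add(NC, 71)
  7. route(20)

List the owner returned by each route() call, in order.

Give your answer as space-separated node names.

Op 1: add NA@33 -> ring=[33:NA]
Op 2: add NB@68 -> ring=[33:NA,68:NB]
Op 3: route key 0: smallest pos >= 0 is 33 -> NA
Op 4: remove NB -> ring=[33:NA]
Op 5: route key 85: none >= 85, wrap to smallest pos 33 -> NA
Op 6: add NC@71 -> ring=[33:NA,71:NC]
Op 7: route key 20: smallest pos >= 20 is 33 -> NA

Answer: NA NA NA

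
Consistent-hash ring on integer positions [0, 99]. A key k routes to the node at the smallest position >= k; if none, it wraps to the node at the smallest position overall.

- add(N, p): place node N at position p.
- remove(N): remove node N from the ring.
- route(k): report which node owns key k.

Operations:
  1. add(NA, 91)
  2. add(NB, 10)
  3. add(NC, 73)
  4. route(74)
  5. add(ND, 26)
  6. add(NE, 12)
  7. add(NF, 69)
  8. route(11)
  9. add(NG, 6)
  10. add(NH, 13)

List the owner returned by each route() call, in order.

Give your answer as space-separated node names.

Op 1: add NA@91 -> ring=[91:NA]
Op 2: add NB@10 -> ring=[10:NB,91:NA]
Op 3: add NC@73 -> ring=[10:NB,73:NC,91:NA]
Op 4: route key 74: smallest pos >= 74 is 91 -> NA
Op 5: add ND@26 -> ring=[10:NB,26:ND,73:NC,91:NA]
Op 6: add NE@12 -> ring=[10:NB,12:NE,26:ND,73:NC,91:NA]
Op 7: add NF@69 -> ring=[10:NB,12:NE,26:ND,69:NF,73:NC,91:NA]
Op 8: route key 11: smallest pos >= 11 is 12 -> NE
Op 9: add NG@6 -> ring=[6:NG,10:NB,12:NE,26:ND,69:NF,73:NC,91:NA]
Op 10: add NH@13 -> ring=[6:NG,10:NB,12:NE,13:NH,26:ND,69:NF,73:NC,91:NA]

Answer: NA NE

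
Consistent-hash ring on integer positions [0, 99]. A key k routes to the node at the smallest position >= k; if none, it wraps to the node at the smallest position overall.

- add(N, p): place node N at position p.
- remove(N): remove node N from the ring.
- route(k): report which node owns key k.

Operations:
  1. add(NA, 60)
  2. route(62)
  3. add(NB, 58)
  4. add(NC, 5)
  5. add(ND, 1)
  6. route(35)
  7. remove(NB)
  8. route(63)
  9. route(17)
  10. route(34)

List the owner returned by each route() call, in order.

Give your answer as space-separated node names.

Op 1: add NA@60 -> ring=[60:NA]
Op 2: route key 62: none >= 62, wrap to smallest pos 60 -> NA
Op 3: add NB@58 -> ring=[58:NB,60:NA]
Op 4: add NC@5 -> ring=[5:NC,58:NB,60:NA]
Op 5: add ND@1 -> ring=[1:ND,5:NC,58:NB,60:NA]
Op 6: route key 35: smallest pos >= 35 is 58 -> NB
Op 7: remove NB -> ring=[1:ND,5:NC,60:NA]
Op 8: route key 63: none >= 63, wrap to smallest pos 1 -> ND
Op 9: route key 17: smallest pos >= 17 is 60 -> NA
Op 10: route key 34: smallest pos >= 34 is 60 -> NA

Answer: NA NB ND NA NA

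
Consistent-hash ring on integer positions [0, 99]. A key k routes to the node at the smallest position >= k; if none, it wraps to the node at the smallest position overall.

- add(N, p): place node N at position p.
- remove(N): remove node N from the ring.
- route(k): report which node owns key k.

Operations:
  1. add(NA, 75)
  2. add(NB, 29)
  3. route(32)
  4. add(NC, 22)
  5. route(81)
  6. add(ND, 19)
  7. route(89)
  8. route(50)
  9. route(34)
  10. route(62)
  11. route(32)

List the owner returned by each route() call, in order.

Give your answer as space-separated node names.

Answer: NA NC ND NA NA NA NA

Derivation:
Op 1: add NA@75 -> ring=[75:NA]
Op 2: add NB@29 -> ring=[29:NB,75:NA]
Op 3: route key 32: smallest pos >= 32 is 75 -> NA
Op 4: add NC@22 -> ring=[22:NC,29:NB,75:NA]
Op 5: route key 81: none >= 81, wrap to smallest pos 22 -> NC
Op 6: add ND@19 -> ring=[19:ND,22:NC,29:NB,75:NA]
Op 7: route key 89: none >= 89, wrap to smallest pos 19 -> ND
Op 8: route key 50: smallest pos >= 50 is 75 -> NA
Op 9: route key 34: smallest pos >= 34 is 75 -> NA
Op 10: route key 62: smallest pos >= 62 is 75 -> NA
Op 11: route key 32: smallest pos >= 32 is 75 -> NA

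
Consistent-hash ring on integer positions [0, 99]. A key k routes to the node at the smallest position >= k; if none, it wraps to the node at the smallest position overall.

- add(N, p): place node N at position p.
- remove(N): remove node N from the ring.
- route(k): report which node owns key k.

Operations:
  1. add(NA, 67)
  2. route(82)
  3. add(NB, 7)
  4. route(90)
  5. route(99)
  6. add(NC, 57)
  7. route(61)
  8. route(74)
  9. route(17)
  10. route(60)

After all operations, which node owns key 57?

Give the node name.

Answer: NC

Derivation:
Op 1: add NA@67 -> ring=[67:NA]
Op 2: route key 82: none >= 82, wrap to smallest pos 67 -> NA
Op 3: add NB@7 -> ring=[7:NB,67:NA]
Op 4: route key 90: none >= 90, wrap to smallest pos 7 -> NB
Op 5: route key 99: none >= 99, wrap to smallest pos 7 -> NB
Op 6: add NC@57 -> ring=[7:NB,57:NC,67:NA]
Op 7: route key 61: smallest pos >= 61 is 67 -> NA
Op 8: route key 74: none >= 74, wrap to smallest pos 7 -> NB
Op 9: route key 17: smallest pos >= 17 is 57 -> NC
Op 10: route key 60: smallest pos >= 60 is 67 -> NA
Final route key 57: smallest pos >= 57 is 57 -> NC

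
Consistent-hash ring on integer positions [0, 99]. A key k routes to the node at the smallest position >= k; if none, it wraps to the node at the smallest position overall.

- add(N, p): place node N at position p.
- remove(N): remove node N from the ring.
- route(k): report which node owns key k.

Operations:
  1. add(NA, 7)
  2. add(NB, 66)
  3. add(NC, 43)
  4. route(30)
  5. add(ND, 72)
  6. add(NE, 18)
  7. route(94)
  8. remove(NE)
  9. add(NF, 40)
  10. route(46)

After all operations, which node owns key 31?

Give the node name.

Op 1: add NA@7 -> ring=[7:NA]
Op 2: add NB@66 -> ring=[7:NA,66:NB]
Op 3: add NC@43 -> ring=[7:NA,43:NC,66:NB]
Op 4: route key 30: smallest pos >= 30 is 43 -> NC
Op 5: add ND@72 -> ring=[7:NA,43:NC,66:NB,72:ND]
Op 6: add NE@18 -> ring=[7:NA,18:NE,43:NC,66:NB,72:ND]
Op 7: route key 94: none >= 94, wrap to smallest pos 7 -> NA
Op 8: remove NE -> ring=[7:NA,43:NC,66:NB,72:ND]
Op 9: add NF@40 -> ring=[7:NA,40:NF,43:NC,66:NB,72:ND]
Op 10: route key 46: smallest pos >= 46 is 66 -> NB
Final route key 31: smallest pos >= 31 is 40 -> NF

Answer: NF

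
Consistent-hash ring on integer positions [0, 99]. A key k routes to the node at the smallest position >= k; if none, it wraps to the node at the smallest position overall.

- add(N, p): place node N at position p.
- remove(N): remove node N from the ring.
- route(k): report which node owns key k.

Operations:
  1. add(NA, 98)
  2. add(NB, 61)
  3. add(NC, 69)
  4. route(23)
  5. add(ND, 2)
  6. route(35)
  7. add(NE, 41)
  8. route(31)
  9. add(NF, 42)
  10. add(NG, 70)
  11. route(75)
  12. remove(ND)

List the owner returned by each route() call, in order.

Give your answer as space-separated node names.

Answer: NB NB NE NA

Derivation:
Op 1: add NA@98 -> ring=[98:NA]
Op 2: add NB@61 -> ring=[61:NB,98:NA]
Op 3: add NC@69 -> ring=[61:NB,69:NC,98:NA]
Op 4: route key 23: smallest pos >= 23 is 61 -> NB
Op 5: add ND@2 -> ring=[2:ND,61:NB,69:NC,98:NA]
Op 6: route key 35: smallest pos >= 35 is 61 -> NB
Op 7: add NE@41 -> ring=[2:ND,41:NE,61:NB,69:NC,98:NA]
Op 8: route key 31: smallest pos >= 31 is 41 -> NE
Op 9: add NF@42 -> ring=[2:ND,41:NE,42:NF,61:NB,69:NC,98:NA]
Op 10: add NG@70 -> ring=[2:ND,41:NE,42:NF,61:NB,69:NC,70:NG,98:NA]
Op 11: route key 75: smallest pos >= 75 is 98 -> NA
Op 12: remove ND -> ring=[41:NE,42:NF,61:NB,69:NC,70:NG,98:NA]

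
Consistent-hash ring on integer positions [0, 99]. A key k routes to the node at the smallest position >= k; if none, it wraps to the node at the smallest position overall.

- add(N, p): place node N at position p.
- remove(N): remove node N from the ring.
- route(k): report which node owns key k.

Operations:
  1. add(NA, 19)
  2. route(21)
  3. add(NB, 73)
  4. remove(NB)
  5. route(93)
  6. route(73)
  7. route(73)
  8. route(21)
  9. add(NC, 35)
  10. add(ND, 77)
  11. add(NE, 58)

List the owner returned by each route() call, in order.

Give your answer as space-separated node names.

Op 1: add NA@19 -> ring=[19:NA]
Op 2: route key 21: none >= 21, wrap to smallest pos 19 -> NA
Op 3: add NB@73 -> ring=[19:NA,73:NB]
Op 4: remove NB -> ring=[19:NA]
Op 5: route key 93: none >= 93, wrap to smallest pos 19 -> NA
Op 6: route key 73: none >= 73, wrap to smallest pos 19 -> NA
Op 7: route key 73: none >= 73, wrap to smallest pos 19 -> NA
Op 8: route key 21: none >= 21, wrap to smallest pos 19 -> NA
Op 9: add NC@35 -> ring=[19:NA,35:NC]
Op 10: add ND@77 -> ring=[19:NA,35:NC,77:ND]
Op 11: add NE@58 -> ring=[19:NA,35:NC,58:NE,77:ND]

Answer: NA NA NA NA NA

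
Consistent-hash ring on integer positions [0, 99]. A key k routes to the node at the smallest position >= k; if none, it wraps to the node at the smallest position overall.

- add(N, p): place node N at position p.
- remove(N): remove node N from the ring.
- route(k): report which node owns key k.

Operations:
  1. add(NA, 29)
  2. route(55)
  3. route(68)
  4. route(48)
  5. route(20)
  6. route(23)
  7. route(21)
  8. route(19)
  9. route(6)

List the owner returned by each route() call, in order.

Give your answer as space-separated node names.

Answer: NA NA NA NA NA NA NA NA

Derivation:
Op 1: add NA@29 -> ring=[29:NA]
Op 2: route key 55: none >= 55, wrap to smallest pos 29 -> NA
Op 3: route key 68: none >= 68, wrap to smallest pos 29 -> NA
Op 4: route key 48: none >= 48, wrap to smallest pos 29 -> NA
Op 5: route key 20: smallest pos >= 20 is 29 -> NA
Op 6: route key 23: smallest pos >= 23 is 29 -> NA
Op 7: route key 21: smallest pos >= 21 is 29 -> NA
Op 8: route key 19: smallest pos >= 19 is 29 -> NA
Op 9: route key 6: smallest pos >= 6 is 29 -> NA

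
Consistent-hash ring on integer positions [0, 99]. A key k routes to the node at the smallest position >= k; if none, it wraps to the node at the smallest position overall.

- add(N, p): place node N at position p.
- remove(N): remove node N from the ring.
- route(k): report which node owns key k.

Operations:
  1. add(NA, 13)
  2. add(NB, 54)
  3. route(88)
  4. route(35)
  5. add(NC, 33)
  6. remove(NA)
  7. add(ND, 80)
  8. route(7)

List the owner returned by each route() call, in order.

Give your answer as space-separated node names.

Answer: NA NB NC

Derivation:
Op 1: add NA@13 -> ring=[13:NA]
Op 2: add NB@54 -> ring=[13:NA,54:NB]
Op 3: route key 88: none >= 88, wrap to smallest pos 13 -> NA
Op 4: route key 35: smallest pos >= 35 is 54 -> NB
Op 5: add NC@33 -> ring=[13:NA,33:NC,54:NB]
Op 6: remove NA -> ring=[33:NC,54:NB]
Op 7: add ND@80 -> ring=[33:NC,54:NB,80:ND]
Op 8: route key 7: smallest pos >= 7 is 33 -> NC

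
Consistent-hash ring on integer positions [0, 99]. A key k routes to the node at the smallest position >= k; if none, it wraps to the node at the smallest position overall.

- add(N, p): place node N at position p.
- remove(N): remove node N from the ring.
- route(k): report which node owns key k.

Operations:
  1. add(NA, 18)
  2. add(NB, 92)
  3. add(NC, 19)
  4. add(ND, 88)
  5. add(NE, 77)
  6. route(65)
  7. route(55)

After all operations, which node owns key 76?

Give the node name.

Op 1: add NA@18 -> ring=[18:NA]
Op 2: add NB@92 -> ring=[18:NA,92:NB]
Op 3: add NC@19 -> ring=[18:NA,19:NC,92:NB]
Op 4: add ND@88 -> ring=[18:NA,19:NC,88:ND,92:NB]
Op 5: add NE@77 -> ring=[18:NA,19:NC,77:NE,88:ND,92:NB]
Op 6: route key 65: smallest pos >= 65 is 77 -> NE
Op 7: route key 55: smallest pos >= 55 is 77 -> NE
Final route key 76: smallest pos >= 76 is 77 -> NE

Answer: NE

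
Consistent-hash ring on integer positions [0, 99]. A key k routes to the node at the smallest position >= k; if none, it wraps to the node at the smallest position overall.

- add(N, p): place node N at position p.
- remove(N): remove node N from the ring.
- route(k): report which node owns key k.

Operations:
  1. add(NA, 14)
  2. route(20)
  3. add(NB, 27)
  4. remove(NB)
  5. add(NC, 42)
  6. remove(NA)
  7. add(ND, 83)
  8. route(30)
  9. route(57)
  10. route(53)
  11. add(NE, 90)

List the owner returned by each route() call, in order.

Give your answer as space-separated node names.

Answer: NA NC ND ND

Derivation:
Op 1: add NA@14 -> ring=[14:NA]
Op 2: route key 20: none >= 20, wrap to smallest pos 14 -> NA
Op 3: add NB@27 -> ring=[14:NA,27:NB]
Op 4: remove NB -> ring=[14:NA]
Op 5: add NC@42 -> ring=[14:NA,42:NC]
Op 6: remove NA -> ring=[42:NC]
Op 7: add ND@83 -> ring=[42:NC,83:ND]
Op 8: route key 30: smallest pos >= 30 is 42 -> NC
Op 9: route key 57: smallest pos >= 57 is 83 -> ND
Op 10: route key 53: smallest pos >= 53 is 83 -> ND
Op 11: add NE@90 -> ring=[42:NC,83:ND,90:NE]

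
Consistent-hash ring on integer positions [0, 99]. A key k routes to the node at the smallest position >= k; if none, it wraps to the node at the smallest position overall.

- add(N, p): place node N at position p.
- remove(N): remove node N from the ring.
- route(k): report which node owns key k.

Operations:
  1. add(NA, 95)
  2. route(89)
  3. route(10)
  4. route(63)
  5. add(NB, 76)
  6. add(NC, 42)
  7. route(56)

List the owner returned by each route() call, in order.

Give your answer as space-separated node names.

Answer: NA NA NA NB

Derivation:
Op 1: add NA@95 -> ring=[95:NA]
Op 2: route key 89: smallest pos >= 89 is 95 -> NA
Op 3: route key 10: smallest pos >= 10 is 95 -> NA
Op 4: route key 63: smallest pos >= 63 is 95 -> NA
Op 5: add NB@76 -> ring=[76:NB,95:NA]
Op 6: add NC@42 -> ring=[42:NC,76:NB,95:NA]
Op 7: route key 56: smallest pos >= 56 is 76 -> NB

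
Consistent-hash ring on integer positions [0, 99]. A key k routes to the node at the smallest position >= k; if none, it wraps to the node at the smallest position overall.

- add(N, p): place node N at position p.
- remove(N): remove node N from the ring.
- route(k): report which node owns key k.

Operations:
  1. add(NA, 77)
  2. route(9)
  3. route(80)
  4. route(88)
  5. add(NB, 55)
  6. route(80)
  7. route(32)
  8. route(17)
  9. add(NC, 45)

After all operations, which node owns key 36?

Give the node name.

Answer: NC

Derivation:
Op 1: add NA@77 -> ring=[77:NA]
Op 2: route key 9: smallest pos >= 9 is 77 -> NA
Op 3: route key 80: none >= 80, wrap to smallest pos 77 -> NA
Op 4: route key 88: none >= 88, wrap to smallest pos 77 -> NA
Op 5: add NB@55 -> ring=[55:NB,77:NA]
Op 6: route key 80: none >= 80, wrap to smallest pos 55 -> NB
Op 7: route key 32: smallest pos >= 32 is 55 -> NB
Op 8: route key 17: smallest pos >= 17 is 55 -> NB
Op 9: add NC@45 -> ring=[45:NC,55:NB,77:NA]
Final route key 36: smallest pos >= 36 is 45 -> NC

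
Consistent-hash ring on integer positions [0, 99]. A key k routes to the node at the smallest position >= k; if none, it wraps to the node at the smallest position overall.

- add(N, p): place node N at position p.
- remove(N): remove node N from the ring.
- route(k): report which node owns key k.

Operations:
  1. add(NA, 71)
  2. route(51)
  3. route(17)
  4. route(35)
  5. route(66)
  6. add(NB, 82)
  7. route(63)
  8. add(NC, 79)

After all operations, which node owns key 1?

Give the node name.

Op 1: add NA@71 -> ring=[71:NA]
Op 2: route key 51: smallest pos >= 51 is 71 -> NA
Op 3: route key 17: smallest pos >= 17 is 71 -> NA
Op 4: route key 35: smallest pos >= 35 is 71 -> NA
Op 5: route key 66: smallest pos >= 66 is 71 -> NA
Op 6: add NB@82 -> ring=[71:NA,82:NB]
Op 7: route key 63: smallest pos >= 63 is 71 -> NA
Op 8: add NC@79 -> ring=[71:NA,79:NC,82:NB]
Final route key 1: smallest pos >= 1 is 71 -> NA

Answer: NA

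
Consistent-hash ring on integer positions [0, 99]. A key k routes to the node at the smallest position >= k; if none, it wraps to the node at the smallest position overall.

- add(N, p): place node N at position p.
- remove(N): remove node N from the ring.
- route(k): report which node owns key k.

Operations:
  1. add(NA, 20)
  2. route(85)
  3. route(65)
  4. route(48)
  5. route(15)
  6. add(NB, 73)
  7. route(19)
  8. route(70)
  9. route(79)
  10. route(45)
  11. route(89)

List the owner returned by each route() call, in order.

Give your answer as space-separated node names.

Answer: NA NA NA NA NA NB NA NB NA

Derivation:
Op 1: add NA@20 -> ring=[20:NA]
Op 2: route key 85: none >= 85, wrap to smallest pos 20 -> NA
Op 3: route key 65: none >= 65, wrap to smallest pos 20 -> NA
Op 4: route key 48: none >= 48, wrap to smallest pos 20 -> NA
Op 5: route key 15: smallest pos >= 15 is 20 -> NA
Op 6: add NB@73 -> ring=[20:NA,73:NB]
Op 7: route key 19: smallest pos >= 19 is 20 -> NA
Op 8: route key 70: smallest pos >= 70 is 73 -> NB
Op 9: route key 79: none >= 79, wrap to smallest pos 20 -> NA
Op 10: route key 45: smallest pos >= 45 is 73 -> NB
Op 11: route key 89: none >= 89, wrap to smallest pos 20 -> NA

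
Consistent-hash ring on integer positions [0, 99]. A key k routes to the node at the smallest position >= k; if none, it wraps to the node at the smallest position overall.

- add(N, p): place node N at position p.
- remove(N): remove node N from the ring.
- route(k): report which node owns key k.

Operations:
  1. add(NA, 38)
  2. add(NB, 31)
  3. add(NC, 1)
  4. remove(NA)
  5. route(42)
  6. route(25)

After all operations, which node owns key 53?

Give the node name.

Op 1: add NA@38 -> ring=[38:NA]
Op 2: add NB@31 -> ring=[31:NB,38:NA]
Op 3: add NC@1 -> ring=[1:NC,31:NB,38:NA]
Op 4: remove NA -> ring=[1:NC,31:NB]
Op 5: route key 42: none >= 42, wrap to smallest pos 1 -> NC
Op 6: route key 25: smallest pos >= 25 is 31 -> NB
Final route key 53: none >= 53, wrap to smallest pos 1 -> NC

Answer: NC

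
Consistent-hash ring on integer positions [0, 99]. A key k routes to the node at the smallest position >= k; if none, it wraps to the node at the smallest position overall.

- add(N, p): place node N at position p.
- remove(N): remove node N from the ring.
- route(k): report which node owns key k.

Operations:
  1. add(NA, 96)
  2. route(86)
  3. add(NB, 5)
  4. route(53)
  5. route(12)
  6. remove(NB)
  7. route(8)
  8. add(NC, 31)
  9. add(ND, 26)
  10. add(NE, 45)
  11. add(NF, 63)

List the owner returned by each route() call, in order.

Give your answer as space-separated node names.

Op 1: add NA@96 -> ring=[96:NA]
Op 2: route key 86: smallest pos >= 86 is 96 -> NA
Op 3: add NB@5 -> ring=[5:NB,96:NA]
Op 4: route key 53: smallest pos >= 53 is 96 -> NA
Op 5: route key 12: smallest pos >= 12 is 96 -> NA
Op 6: remove NB -> ring=[96:NA]
Op 7: route key 8: smallest pos >= 8 is 96 -> NA
Op 8: add NC@31 -> ring=[31:NC,96:NA]
Op 9: add ND@26 -> ring=[26:ND,31:NC,96:NA]
Op 10: add NE@45 -> ring=[26:ND,31:NC,45:NE,96:NA]
Op 11: add NF@63 -> ring=[26:ND,31:NC,45:NE,63:NF,96:NA]

Answer: NA NA NA NA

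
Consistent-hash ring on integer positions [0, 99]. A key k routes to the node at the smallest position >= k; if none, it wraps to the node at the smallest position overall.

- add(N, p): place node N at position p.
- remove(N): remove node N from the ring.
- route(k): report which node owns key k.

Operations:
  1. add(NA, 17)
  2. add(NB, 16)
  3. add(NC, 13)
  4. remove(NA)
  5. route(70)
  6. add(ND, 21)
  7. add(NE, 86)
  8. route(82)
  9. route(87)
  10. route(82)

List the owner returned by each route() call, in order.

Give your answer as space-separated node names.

Op 1: add NA@17 -> ring=[17:NA]
Op 2: add NB@16 -> ring=[16:NB,17:NA]
Op 3: add NC@13 -> ring=[13:NC,16:NB,17:NA]
Op 4: remove NA -> ring=[13:NC,16:NB]
Op 5: route key 70: none >= 70, wrap to smallest pos 13 -> NC
Op 6: add ND@21 -> ring=[13:NC,16:NB,21:ND]
Op 7: add NE@86 -> ring=[13:NC,16:NB,21:ND,86:NE]
Op 8: route key 82: smallest pos >= 82 is 86 -> NE
Op 9: route key 87: none >= 87, wrap to smallest pos 13 -> NC
Op 10: route key 82: smallest pos >= 82 is 86 -> NE

Answer: NC NE NC NE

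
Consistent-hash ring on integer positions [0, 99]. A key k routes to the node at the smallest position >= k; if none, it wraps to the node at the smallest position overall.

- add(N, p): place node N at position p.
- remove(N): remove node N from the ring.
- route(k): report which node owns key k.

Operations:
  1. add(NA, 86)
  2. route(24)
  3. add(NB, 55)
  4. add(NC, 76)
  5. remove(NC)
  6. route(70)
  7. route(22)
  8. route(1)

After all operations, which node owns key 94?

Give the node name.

Answer: NB

Derivation:
Op 1: add NA@86 -> ring=[86:NA]
Op 2: route key 24: smallest pos >= 24 is 86 -> NA
Op 3: add NB@55 -> ring=[55:NB,86:NA]
Op 4: add NC@76 -> ring=[55:NB,76:NC,86:NA]
Op 5: remove NC -> ring=[55:NB,86:NA]
Op 6: route key 70: smallest pos >= 70 is 86 -> NA
Op 7: route key 22: smallest pos >= 22 is 55 -> NB
Op 8: route key 1: smallest pos >= 1 is 55 -> NB
Final route key 94: none >= 94, wrap to smallest pos 55 -> NB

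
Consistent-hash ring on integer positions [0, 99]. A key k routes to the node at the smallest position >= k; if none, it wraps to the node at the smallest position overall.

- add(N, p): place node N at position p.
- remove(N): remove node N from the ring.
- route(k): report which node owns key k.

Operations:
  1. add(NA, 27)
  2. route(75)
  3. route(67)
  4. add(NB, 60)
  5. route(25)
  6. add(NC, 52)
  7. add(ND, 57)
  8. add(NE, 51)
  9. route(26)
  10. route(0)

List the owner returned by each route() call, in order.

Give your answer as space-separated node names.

Op 1: add NA@27 -> ring=[27:NA]
Op 2: route key 75: none >= 75, wrap to smallest pos 27 -> NA
Op 3: route key 67: none >= 67, wrap to smallest pos 27 -> NA
Op 4: add NB@60 -> ring=[27:NA,60:NB]
Op 5: route key 25: smallest pos >= 25 is 27 -> NA
Op 6: add NC@52 -> ring=[27:NA,52:NC,60:NB]
Op 7: add ND@57 -> ring=[27:NA,52:NC,57:ND,60:NB]
Op 8: add NE@51 -> ring=[27:NA,51:NE,52:NC,57:ND,60:NB]
Op 9: route key 26: smallest pos >= 26 is 27 -> NA
Op 10: route key 0: smallest pos >= 0 is 27 -> NA

Answer: NA NA NA NA NA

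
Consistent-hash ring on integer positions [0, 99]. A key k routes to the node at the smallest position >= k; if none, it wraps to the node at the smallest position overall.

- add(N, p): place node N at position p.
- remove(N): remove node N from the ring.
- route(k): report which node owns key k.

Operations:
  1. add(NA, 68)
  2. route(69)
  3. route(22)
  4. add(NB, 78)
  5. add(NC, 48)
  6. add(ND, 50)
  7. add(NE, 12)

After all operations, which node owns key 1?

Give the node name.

Op 1: add NA@68 -> ring=[68:NA]
Op 2: route key 69: none >= 69, wrap to smallest pos 68 -> NA
Op 3: route key 22: smallest pos >= 22 is 68 -> NA
Op 4: add NB@78 -> ring=[68:NA,78:NB]
Op 5: add NC@48 -> ring=[48:NC,68:NA,78:NB]
Op 6: add ND@50 -> ring=[48:NC,50:ND,68:NA,78:NB]
Op 7: add NE@12 -> ring=[12:NE,48:NC,50:ND,68:NA,78:NB]
Final route key 1: smallest pos >= 1 is 12 -> NE

Answer: NE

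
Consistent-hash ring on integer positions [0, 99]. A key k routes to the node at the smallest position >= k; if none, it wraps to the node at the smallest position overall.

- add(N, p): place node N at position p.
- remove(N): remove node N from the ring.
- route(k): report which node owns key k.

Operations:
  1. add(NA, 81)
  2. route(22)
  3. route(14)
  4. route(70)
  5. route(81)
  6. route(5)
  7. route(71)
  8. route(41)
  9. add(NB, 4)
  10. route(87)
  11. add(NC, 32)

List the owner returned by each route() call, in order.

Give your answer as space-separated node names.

Answer: NA NA NA NA NA NA NA NB

Derivation:
Op 1: add NA@81 -> ring=[81:NA]
Op 2: route key 22: smallest pos >= 22 is 81 -> NA
Op 3: route key 14: smallest pos >= 14 is 81 -> NA
Op 4: route key 70: smallest pos >= 70 is 81 -> NA
Op 5: route key 81: smallest pos >= 81 is 81 -> NA
Op 6: route key 5: smallest pos >= 5 is 81 -> NA
Op 7: route key 71: smallest pos >= 71 is 81 -> NA
Op 8: route key 41: smallest pos >= 41 is 81 -> NA
Op 9: add NB@4 -> ring=[4:NB,81:NA]
Op 10: route key 87: none >= 87, wrap to smallest pos 4 -> NB
Op 11: add NC@32 -> ring=[4:NB,32:NC,81:NA]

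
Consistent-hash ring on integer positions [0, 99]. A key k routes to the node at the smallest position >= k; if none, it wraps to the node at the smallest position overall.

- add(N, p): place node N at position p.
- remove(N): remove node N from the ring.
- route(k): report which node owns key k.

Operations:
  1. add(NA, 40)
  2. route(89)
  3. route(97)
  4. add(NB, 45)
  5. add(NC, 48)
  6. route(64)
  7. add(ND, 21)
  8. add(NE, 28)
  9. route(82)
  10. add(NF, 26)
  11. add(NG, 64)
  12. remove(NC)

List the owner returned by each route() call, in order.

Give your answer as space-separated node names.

Op 1: add NA@40 -> ring=[40:NA]
Op 2: route key 89: none >= 89, wrap to smallest pos 40 -> NA
Op 3: route key 97: none >= 97, wrap to smallest pos 40 -> NA
Op 4: add NB@45 -> ring=[40:NA,45:NB]
Op 5: add NC@48 -> ring=[40:NA,45:NB,48:NC]
Op 6: route key 64: none >= 64, wrap to smallest pos 40 -> NA
Op 7: add ND@21 -> ring=[21:ND,40:NA,45:NB,48:NC]
Op 8: add NE@28 -> ring=[21:ND,28:NE,40:NA,45:NB,48:NC]
Op 9: route key 82: none >= 82, wrap to smallest pos 21 -> ND
Op 10: add NF@26 -> ring=[21:ND,26:NF,28:NE,40:NA,45:NB,48:NC]
Op 11: add NG@64 -> ring=[21:ND,26:NF,28:NE,40:NA,45:NB,48:NC,64:NG]
Op 12: remove NC -> ring=[21:ND,26:NF,28:NE,40:NA,45:NB,64:NG]

Answer: NA NA NA ND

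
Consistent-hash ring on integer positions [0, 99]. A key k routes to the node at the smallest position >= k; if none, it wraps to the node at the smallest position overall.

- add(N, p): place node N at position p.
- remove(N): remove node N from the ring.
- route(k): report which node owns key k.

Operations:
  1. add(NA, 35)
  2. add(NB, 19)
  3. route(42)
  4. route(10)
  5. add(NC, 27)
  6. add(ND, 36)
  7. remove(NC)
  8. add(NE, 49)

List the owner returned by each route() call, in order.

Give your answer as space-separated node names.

Answer: NB NB

Derivation:
Op 1: add NA@35 -> ring=[35:NA]
Op 2: add NB@19 -> ring=[19:NB,35:NA]
Op 3: route key 42: none >= 42, wrap to smallest pos 19 -> NB
Op 4: route key 10: smallest pos >= 10 is 19 -> NB
Op 5: add NC@27 -> ring=[19:NB,27:NC,35:NA]
Op 6: add ND@36 -> ring=[19:NB,27:NC,35:NA,36:ND]
Op 7: remove NC -> ring=[19:NB,35:NA,36:ND]
Op 8: add NE@49 -> ring=[19:NB,35:NA,36:ND,49:NE]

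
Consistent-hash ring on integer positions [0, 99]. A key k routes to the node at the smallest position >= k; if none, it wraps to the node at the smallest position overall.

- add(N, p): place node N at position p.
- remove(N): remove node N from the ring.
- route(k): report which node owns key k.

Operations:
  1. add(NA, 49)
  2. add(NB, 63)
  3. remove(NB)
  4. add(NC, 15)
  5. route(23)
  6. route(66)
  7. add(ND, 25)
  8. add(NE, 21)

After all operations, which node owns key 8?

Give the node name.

Answer: NC

Derivation:
Op 1: add NA@49 -> ring=[49:NA]
Op 2: add NB@63 -> ring=[49:NA,63:NB]
Op 3: remove NB -> ring=[49:NA]
Op 4: add NC@15 -> ring=[15:NC,49:NA]
Op 5: route key 23: smallest pos >= 23 is 49 -> NA
Op 6: route key 66: none >= 66, wrap to smallest pos 15 -> NC
Op 7: add ND@25 -> ring=[15:NC,25:ND,49:NA]
Op 8: add NE@21 -> ring=[15:NC,21:NE,25:ND,49:NA]
Final route key 8: smallest pos >= 8 is 15 -> NC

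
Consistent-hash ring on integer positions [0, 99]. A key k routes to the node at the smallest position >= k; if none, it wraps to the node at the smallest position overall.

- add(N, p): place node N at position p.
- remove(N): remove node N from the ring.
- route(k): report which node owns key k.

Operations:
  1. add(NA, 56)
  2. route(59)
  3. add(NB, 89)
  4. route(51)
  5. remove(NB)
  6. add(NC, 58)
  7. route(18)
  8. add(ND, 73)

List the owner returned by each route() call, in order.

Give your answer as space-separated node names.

Op 1: add NA@56 -> ring=[56:NA]
Op 2: route key 59: none >= 59, wrap to smallest pos 56 -> NA
Op 3: add NB@89 -> ring=[56:NA,89:NB]
Op 4: route key 51: smallest pos >= 51 is 56 -> NA
Op 5: remove NB -> ring=[56:NA]
Op 6: add NC@58 -> ring=[56:NA,58:NC]
Op 7: route key 18: smallest pos >= 18 is 56 -> NA
Op 8: add ND@73 -> ring=[56:NA,58:NC,73:ND]

Answer: NA NA NA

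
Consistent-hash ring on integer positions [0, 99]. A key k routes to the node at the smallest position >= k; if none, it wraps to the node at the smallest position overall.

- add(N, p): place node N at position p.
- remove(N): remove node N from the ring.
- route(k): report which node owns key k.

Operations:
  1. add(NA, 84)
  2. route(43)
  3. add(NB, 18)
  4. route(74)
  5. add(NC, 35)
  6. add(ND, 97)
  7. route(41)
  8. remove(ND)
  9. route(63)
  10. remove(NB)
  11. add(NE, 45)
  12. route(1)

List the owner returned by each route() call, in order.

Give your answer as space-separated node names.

Answer: NA NA NA NA NC

Derivation:
Op 1: add NA@84 -> ring=[84:NA]
Op 2: route key 43: smallest pos >= 43 is 84 -> NA
Op 3: add NB@18 -> ring=[18:NB,84:NA]
Op 4: route key 74: smallest pos >= 74 is 84 -> NA
Op 5: add NC@35 -> ring=[18:NB,35:NC,84:NA]
Op 6: add ND@97 -> ring=[18:NB,35:NC,84:NA,97:ND]
Op 7: route key 41: smallest pos >= 41 is 84 -> NA
Op 8: remove ND -> ring=[18:NB,35:NC,84:NA]
Op 9: route key 63: smallest pos >= 63 is 84 -> NA
Op 10: remove NB -> ring=[35:NC,84:NA]
Op 11: add NE@45 -> ring=[35:NC,45:NE,84:NA]
Op 12: route key 1: smallest pos >= 1 is 35 -> NC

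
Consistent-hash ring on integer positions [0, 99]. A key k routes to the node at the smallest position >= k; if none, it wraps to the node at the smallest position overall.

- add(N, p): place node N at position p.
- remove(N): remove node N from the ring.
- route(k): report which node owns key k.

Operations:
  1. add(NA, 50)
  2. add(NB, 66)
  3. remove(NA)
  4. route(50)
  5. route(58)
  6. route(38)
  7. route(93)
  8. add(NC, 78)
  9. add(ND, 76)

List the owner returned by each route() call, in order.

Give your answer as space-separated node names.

Answer: NB NB NB NB

Derivation:
Op 1: add NA@50 -> ring=[50:NA]
Op 2: add NB@66 -> ring=[50:NA,66:NB]
Op 3: remove NA -> ring=[66:NB]
Op 4: route key 50: smallest pos >= 50 is 66 -> NB
Op 5: route key 58: smallest pos >= 58 is 66 -> NB
Op 6: route key 38: smallest pos >= 38 is 66 -> NB
Op 7: route key 93: none >= 93, wrap to smallest pos 66 -> NB
Op 8: add NC@78 -> ring=[66:NB,78:NC]
Op 9: add ND@76 -> ring=[66:NB,76:ND,78:NC]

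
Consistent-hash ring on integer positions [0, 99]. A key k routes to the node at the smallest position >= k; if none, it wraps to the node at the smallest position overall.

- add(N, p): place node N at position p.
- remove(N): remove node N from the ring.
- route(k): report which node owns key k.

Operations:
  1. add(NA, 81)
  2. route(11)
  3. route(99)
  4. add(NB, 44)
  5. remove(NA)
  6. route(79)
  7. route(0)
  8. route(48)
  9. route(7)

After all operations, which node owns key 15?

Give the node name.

Op 1: add NA@81 -> ring=[81:NA]
Op 2: route key 11: smallest pos >= 11 is 81 -> NA
Op 3: route key 99: none >= 99, wrap to smallest pos 81 -> NA
Op 4: add NB@44 -> ring=[44:NB,81:NA]
Op 5: remove NA -> ring=[44:NB]
Op 6: route key 79: none >= 79, wrap to smallest pos 44 -> NB
Op 7: route key 0: smallest pos >= 0 is 44 -> NB
Op 8: route key 48: none >= 48, wrap to smallest pos 44 -> NB
Op 9: route key 7: smallest pos >= 7 is 44 -> NB
Final route key 15: smallest pos >= 15 is 44 -> NB

Answer: NB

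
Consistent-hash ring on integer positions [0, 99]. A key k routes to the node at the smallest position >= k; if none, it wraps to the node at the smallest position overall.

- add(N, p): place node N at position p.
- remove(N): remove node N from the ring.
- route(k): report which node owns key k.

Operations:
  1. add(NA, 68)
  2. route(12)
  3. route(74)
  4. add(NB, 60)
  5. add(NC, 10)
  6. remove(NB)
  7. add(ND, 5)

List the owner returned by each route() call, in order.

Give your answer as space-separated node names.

Op 1: add NA@68 -> ring=[68:NA]
Op 2: route key 12: smallest pos >= 12 is 68 -> NA
Op 3: route key 74: none >= 74, wrap to smallest pos 68 -> NA
Op 4: add NB@60 -> ring=[60:NB,68:NA]
Op 5: add NC@10 -> ring=[10:NC,60:NB,68:NA]
Op 6: remove NB -> ring=[10:NC,68:NA]
Op 7: add ND@5 -> ring=[5:ND,10:NC,68:NA]

Answer: NA NA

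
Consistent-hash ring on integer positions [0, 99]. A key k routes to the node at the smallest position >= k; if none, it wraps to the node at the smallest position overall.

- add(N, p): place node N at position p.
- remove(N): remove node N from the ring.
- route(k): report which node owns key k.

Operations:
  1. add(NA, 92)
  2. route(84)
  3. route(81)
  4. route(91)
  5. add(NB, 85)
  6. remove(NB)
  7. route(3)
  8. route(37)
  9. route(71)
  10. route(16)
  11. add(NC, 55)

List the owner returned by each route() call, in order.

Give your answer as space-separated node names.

Answer: NA NA NA NA NA NA NA

Derivation:
Op 1: add NA@92 -> ring=[92:NA]
Op 2: route key 84: smallest pos >= 84 is 92 -> NA
Op 3: route key 81: smallest pos >= 81 is 92 -> NA
Op 4: route key 91: smallest pos >= 91 is 92 -> NA
Op 5: add NB@85 -> ring=[85:NB,92:NA]
Op 6: remove NB -> ring=[92:NA]
Op 7: route key 3: smallest pos >= 3 is 92 -> NA
Op 8: route key 37: smallest pos >= 37 is 92 -> NA
Op 9: route key 71: smallest pos >= 71 is 92 -> NA
Op 10: route key 16: smallest pos >= 16 is 92 -> NA
Op 11: add NC@55 -> ring=[55:NC,92:NA]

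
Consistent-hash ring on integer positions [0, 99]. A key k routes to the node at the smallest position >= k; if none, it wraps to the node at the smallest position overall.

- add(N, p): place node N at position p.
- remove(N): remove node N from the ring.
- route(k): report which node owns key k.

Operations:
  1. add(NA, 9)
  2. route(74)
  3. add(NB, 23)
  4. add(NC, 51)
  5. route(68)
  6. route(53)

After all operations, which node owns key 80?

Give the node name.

Answer: NA

Derivation:
Op 1: add NA@9 -> ring=[9:NA]
Op 2: route key 74: none >= 74, wrap to smallest pos 9 -> NA
Op 3: add NB@23 -> ring=[9:NA,23:NB]
Op 4: add NC@51 -> ring=[9:NA,23:NB,51:NC]
Op 5: route key 68: none >= 68, wrap to smallest pos 9 -> NA
Op 6: route key 53: none >= 53, wrap to smallest pos 9 -> NA
Final route key 80: none >= 80, wrap to smallest pos 9 -> NA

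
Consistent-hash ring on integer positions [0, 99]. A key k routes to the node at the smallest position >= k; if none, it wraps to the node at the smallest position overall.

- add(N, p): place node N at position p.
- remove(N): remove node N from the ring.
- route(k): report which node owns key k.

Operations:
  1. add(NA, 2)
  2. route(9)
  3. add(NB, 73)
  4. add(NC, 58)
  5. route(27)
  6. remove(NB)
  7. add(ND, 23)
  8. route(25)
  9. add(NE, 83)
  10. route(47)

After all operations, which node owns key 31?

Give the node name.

Answer: NC

Derivation:
Op 1: add NA@2 -> ring=[2:NA]
Op 2: route key 9: none >= 9, wrap to smallest pos 2 -> NA
Op 3: add NB@73 -> ring=[2:NA,73:NB]
Op 4: add NC@58 -> ring=[2:NA,58:NC,73:NB]
Op 5: route key 27: smallest pos >= 27 is 58 -> NC
Op 6: remove NB -> ring=[2:NA,58:NC]
Op 7: add ND@23 -> ring=[2:NA,23:ND,58:NC]
Op 8: route key 25: smallest pos >= 25 is 58 -> NC
Op 9: add NE@83 -> ring=[2:NA,23:ND,58:NC,83:NE]
Op 10: route key 47: smallest pos >= 47 is 58 -> NC
Final route key 31: smallest pos >= 31 is 58 -> NC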